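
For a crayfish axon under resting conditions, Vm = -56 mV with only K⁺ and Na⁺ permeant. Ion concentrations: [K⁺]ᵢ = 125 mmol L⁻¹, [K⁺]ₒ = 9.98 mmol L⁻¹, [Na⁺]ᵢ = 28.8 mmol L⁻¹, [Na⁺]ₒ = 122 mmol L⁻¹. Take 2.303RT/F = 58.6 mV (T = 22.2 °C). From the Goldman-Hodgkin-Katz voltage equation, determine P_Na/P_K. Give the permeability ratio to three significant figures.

0.0325

Let α = P_Na/P_K. GHK: Vm = 58.6·log₁₀[(Kₒ + α·Naₒ)/(Kᵢ + α·Naᵢ)].
10^(Vm/58.6) = 10^(-56.0/58.6) = 0.11076
So 0.11076·(Kᵢ + α·Naᵢ) = Kₒ + α·Naₒ → α = (0.11076·125.0 − 9.98) / (122.0 − 0.11076·28.8)
α = (13.84 − 9.98) / (122.0 − 3.19) = 3.865/118.8 = 0.03253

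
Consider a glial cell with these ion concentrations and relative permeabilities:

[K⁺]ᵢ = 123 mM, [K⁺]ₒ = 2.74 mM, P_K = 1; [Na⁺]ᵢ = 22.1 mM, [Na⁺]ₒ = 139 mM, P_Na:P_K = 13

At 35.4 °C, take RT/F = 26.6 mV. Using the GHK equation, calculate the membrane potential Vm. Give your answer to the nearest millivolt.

39 mV

Vm = 26.6 · ln[(Σ P·[cation]ₒ + Σ P·[anion]ᵢ) / (Σ P·[cation]ᵢ + Σ P·[anion]ₒ)]
Numerator = 1×2.74 + 13×139 = 1810
Denominator = 1×123 + 13×22.1 = 410.3
Vm = 26.6 · ln(4.4108) = 26.6 × (1.4840) = 39.48 mV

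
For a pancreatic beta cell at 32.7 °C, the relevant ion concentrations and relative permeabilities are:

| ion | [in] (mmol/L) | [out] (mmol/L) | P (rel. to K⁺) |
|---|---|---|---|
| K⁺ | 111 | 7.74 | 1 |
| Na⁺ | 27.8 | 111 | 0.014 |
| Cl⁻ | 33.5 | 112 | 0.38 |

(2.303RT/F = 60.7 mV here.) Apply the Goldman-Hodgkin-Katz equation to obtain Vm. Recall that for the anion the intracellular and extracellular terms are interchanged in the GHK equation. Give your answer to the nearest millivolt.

-51 mV

Vm = 60.7 · log₁₀[(Σ P·[cation]ₒ + Σ P·[anion]ᵢ) / (Σ P·[cation]ᵢ + Σ P·[anion]ₒ)]
Numerator = 1×7.74 + 0.014×111 + 0.38×33.5 = 22.02
Denominator = 1×111 + 0.014×27.8 + 0.38×112 = 153.9
Vm = 60.7 · log₁₀(0.14306) = 60.7 × (-0.8445) = -51.26 mV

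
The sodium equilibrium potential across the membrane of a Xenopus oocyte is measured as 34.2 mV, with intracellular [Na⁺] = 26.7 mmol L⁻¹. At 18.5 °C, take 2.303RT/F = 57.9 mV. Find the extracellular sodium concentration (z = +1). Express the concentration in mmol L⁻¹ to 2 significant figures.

Nernst: E = (57.9/1) · log₁₀([out]/[in]), so log₁₀([out]/[in]) = 34.2 × 1 / 57.9 = 0.5907.
[out]/[in] = 10^(0.5907) = 3.896.
[out] = 3.896 × 26.7 = 104 mmol L⁻¹.

100 mmol L⁻¹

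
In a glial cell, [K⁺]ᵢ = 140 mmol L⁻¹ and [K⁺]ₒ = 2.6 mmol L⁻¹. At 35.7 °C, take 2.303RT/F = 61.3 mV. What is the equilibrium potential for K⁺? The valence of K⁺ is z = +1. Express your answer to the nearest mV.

E = (61.3/z) · log₁₀([K⁺]_out/[K⁺]_in) with z = +1.
= (61.3/1) · log₁₀(2.6/140) = 61.30 · log₁₀(0.01857)
= 61.30 · (-1.7312) = -106.12 mV

-106 mV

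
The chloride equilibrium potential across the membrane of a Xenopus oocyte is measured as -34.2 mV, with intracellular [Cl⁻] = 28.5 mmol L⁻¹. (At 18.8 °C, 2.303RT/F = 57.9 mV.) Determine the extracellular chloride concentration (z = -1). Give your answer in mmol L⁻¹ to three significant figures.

111 mmol L⁻¹

Nernst: E = (57.9/-1) · log₁₀([out]/[in]), so log₁₀([out]/[in]) = -34.2 × -1 / 57.9 = 0.5907.
[out]/[in] = 10^(0.5907) = 3.896.
[out] = 3.896 × 28.5 = 111 mmol L⁻¹.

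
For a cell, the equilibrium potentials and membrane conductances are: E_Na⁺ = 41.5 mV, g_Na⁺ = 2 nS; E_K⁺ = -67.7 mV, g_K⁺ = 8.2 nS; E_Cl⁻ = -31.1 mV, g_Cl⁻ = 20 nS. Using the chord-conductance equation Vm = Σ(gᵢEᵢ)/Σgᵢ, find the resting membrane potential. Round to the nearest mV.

Σ gᵢEᵢ = 2·(41.5) + 8.2·(-67.7) + 20·(-31.1) = -1094.14
Σ gᵢ = 2 + 8.2 + 20 = 30.2
Vm = -1094.14 / 30.2 = -36.23 mV

-36 mV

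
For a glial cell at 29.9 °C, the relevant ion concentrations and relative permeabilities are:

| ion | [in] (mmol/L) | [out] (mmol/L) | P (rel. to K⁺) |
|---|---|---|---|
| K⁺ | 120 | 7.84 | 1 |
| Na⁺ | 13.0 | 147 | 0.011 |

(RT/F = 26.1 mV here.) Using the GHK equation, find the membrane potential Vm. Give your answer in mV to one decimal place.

-66.3 mV

Vm = 26.1 · ln[(Σ P·[cation]ₒ + Σ P·[anion]ᵢ) / (Σ P·[cation]ᵢ + Σ P·[anion]ₒ)]
Numerator = 1×7.84 + 0.011×147 = 9.457
Denominator = 1×120 + 0.011×13.0 = 120.1
Vm = 26.1 · ln(0.078715) = 26.1 × (-2.5419) = -66.34 mV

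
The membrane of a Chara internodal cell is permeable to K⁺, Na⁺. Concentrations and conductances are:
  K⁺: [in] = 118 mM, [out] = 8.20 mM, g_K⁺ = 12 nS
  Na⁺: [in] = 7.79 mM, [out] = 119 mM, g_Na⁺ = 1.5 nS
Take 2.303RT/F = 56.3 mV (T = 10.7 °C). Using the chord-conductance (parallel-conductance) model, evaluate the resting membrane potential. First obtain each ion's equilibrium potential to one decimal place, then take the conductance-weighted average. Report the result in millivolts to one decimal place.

E_K⁺ = (56.3/1)·log₁₀(8.20/118) = -65.2 mV
E_Na⁺ = (56.3/1)·log₁₀(119/7.79) = 66.7 mV
Vm = (Σ gᵢEᵢ)/(Σ gᵢ) = (12·-65.2 + 1.5·66.7) / (12 + 1.5)
= -682.35 / 13.5 = -50.54 mV

-50.5 mV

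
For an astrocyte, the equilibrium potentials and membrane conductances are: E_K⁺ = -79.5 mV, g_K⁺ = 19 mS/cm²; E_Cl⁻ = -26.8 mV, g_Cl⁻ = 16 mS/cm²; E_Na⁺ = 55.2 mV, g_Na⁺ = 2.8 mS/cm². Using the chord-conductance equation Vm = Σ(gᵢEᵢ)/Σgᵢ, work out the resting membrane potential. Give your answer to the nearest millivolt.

-47 mV

Σ gᵢEᵢ = 19·(-79.5) + 16·(-26.8) + 2.8·(55.2) = -1784.74
Σ gᵢ = 19 + 16 + 2.8 = 37.8
Vm = -1784.74 / 37.8 = -47.22 mV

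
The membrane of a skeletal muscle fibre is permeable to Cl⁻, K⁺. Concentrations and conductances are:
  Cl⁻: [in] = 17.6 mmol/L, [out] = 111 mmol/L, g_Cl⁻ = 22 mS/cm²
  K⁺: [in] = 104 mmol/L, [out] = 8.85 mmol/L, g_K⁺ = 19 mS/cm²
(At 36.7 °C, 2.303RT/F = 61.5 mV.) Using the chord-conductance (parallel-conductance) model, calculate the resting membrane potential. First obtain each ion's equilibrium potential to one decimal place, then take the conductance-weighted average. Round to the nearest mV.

-57 mV

E_Cl⁻ = (61.5/-1)·log₁₀(111/17.6) = -49.2 mV
E_K⁺ = (61.5/1)·log₁₀(8.85/104) = -65.8 mV
Vm = (Σ gᵢEᵢ)/(Σ gᵢ) = (22·-49.2 + 19·-65.8) / (22 + 19)
= -2332.60 / 41 = -56.89 mV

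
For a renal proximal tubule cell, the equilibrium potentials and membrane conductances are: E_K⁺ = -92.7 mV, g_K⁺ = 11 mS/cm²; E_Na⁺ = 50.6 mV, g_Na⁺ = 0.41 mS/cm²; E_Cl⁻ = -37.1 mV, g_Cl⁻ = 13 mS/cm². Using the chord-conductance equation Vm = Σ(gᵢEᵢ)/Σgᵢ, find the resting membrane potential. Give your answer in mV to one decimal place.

-60.7 mV

Σ gᵢEᵢ = 11·(-92.7) + 0.41·(50.6) + 13·(-37.1) = -1481.25
Σ gᵢ = 11 + 0.41 + 13 = 24.41
Vm = -1481.25 / 24.41 = -60.68 mV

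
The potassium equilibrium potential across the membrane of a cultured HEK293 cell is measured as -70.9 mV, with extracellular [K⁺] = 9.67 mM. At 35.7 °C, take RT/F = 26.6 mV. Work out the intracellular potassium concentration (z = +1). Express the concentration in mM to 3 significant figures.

139 mM

Nernst: E = (26.6/1) · ln([out]/[in]), so ln([out]/[in]) = -70.9 × 1 / 26.6 = -2.6654.
[out]/[in] = e^(-2.6654) = 0.06957.
[in] = 9.67 / 0.06957 = 139 mM.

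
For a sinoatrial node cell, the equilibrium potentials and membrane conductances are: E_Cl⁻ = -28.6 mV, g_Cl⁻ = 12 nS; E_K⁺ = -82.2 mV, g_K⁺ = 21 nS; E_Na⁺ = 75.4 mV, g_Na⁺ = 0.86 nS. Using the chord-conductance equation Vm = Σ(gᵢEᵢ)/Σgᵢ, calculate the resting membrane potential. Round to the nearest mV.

Σ gᵢEᵢ = 12·(-28.6) + 21·(-82.2) + 0.86·(75.4) = -2004.56
Σ gᵢ = 12 + 21 + 0.86 = 33.86
Vm = -2004.56 / 33.86 = -59.20 mV

-59 mV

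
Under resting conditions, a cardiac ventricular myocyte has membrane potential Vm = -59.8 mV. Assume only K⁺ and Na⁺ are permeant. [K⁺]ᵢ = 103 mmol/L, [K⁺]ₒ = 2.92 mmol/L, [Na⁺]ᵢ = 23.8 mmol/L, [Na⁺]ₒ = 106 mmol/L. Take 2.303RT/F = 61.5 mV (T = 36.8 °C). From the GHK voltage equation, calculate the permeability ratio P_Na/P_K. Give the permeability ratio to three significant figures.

0.0779

Let α = P_Na/P_K. GHK: Vm = 61.5·log₁₀[(Kₒ + α·Naₒ)/(Kᵢ + α·Naᵢ)].
10^(Vm/61.5) = 10^(-59.8/61.5) = 0.10657
So 0.10657·(Kᵢ + α·Naᵢ) = Kₒ + α·Naₒ → α = (0.10657·103.0 − 2.92) / (106.0 − 0.10657·23.8)
α = (10.98 − 2.92) / (106.0 − 2.536) = 8.057/103.5 = 0.07787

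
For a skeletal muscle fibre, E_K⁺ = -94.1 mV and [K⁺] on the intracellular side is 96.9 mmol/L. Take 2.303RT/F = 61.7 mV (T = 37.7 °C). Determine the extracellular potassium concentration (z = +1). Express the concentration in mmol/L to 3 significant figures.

2.89 mmol/L

Nernst: E = (61.7/1) · log₁₀([out]/[in]), so log₁₀([out]/[in]) = -94.1 × 1 / 61.7 = -1.5251.
[out]/[in] = 10^(-1.5251) = 0.02985.
[out] = 0.02985 × 96.9 = 2.892 mmol/L.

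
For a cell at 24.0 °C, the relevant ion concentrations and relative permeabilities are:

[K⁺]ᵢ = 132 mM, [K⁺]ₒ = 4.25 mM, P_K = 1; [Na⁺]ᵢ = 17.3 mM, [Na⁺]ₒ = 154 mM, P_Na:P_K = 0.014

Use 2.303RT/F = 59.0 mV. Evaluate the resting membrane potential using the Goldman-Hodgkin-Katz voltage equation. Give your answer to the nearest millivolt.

Vm = 59.0 · log₁₀[(Σ P·[cation]ₒ + Σ P·[anion]ᵢ) / (Σ P·[cation]ᵢ + Σ P·[anion]ₒ)]
Numerator = 1×4.25 + 0.014×154 = 6.406
Denominator = 1×132 + 0.014×17.3 = 132.2
Vm = 59.0 · log₁₀(0.048441) = 59.0 × (-1.3148) = -77.57 mV

-78 mV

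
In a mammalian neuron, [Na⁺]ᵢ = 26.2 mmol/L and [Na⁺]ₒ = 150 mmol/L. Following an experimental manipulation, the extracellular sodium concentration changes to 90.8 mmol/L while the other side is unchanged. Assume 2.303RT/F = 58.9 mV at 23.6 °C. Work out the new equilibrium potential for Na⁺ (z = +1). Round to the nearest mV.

After the shift: [Na⁺]_out = 90.8, [Na⁺]_in = 26.2 mmol/L.
E_new = (58.9/1)·log₁₀(90.8/26.2) = 58.90 · (0.5398) = 31.79 mV

32 mV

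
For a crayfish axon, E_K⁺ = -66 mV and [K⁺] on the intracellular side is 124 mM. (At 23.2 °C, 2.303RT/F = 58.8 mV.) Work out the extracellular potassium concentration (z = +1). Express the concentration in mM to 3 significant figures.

9.35 mM

Nernst: E = (58.8/1) · log₁₀([out]/[in]), so log₁₀([out]/[in]) = -66.0 × 1 / 58.8 = -1.1224.
[out]/[in] = 10^(-1.1224) = 0.07543.
[out] = 0.07543 × 124 = 9.353 mM.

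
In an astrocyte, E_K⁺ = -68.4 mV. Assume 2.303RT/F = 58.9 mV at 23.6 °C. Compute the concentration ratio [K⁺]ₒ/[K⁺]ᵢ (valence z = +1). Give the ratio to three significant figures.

0.0690

log₁₀([out]/[in]) = E·z/(58.9) = -68.4 × 1 / 58.9 = -1.1613
[out]/[in] = 10^(-1.1613) = 0.06898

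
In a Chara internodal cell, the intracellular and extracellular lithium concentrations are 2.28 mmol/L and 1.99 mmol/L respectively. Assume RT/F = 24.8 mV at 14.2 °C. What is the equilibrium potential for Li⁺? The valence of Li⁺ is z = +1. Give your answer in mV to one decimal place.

E = (24.8/z) · ln([Li⁺]_out/[Li⁺]_in) with z = +1.
= (24.8/1) · ln(1.99/2.28) = 24.80 · ln(0.8728)
= 24.80 · (-0.1360) = -3.37 mV

-3.4 mV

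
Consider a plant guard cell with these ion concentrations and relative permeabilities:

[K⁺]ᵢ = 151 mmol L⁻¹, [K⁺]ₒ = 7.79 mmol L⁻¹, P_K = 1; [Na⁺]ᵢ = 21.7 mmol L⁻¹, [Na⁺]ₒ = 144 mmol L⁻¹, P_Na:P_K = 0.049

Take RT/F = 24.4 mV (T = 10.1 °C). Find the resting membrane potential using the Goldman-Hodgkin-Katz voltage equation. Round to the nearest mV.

Vm = 24.4 · ln[(Σ P·[cation]ₒ + Σ P·[anion]ᵢ) / (Σ P·[cation]ᵢ + Σ P·[anion]ₒ)]
Numerator = 1×7.79 + 0.049×144 = 14.85
Denominator = 1×151 + 0.049×21.7 = 152.1
Vm = 24.4 · ln(0.09763) = 24.4 × (-2.3266) = -56.77 mV

-57 mV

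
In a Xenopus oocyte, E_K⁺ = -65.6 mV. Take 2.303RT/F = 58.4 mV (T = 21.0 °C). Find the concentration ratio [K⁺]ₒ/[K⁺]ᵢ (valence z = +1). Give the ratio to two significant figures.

log₁₀([out]/[in]) = E·z/(58.4) = -65.6 × 1 / 58.4 = -1.1233
[out]/[in] = 10^(-1.1233) = 0.07529

0.075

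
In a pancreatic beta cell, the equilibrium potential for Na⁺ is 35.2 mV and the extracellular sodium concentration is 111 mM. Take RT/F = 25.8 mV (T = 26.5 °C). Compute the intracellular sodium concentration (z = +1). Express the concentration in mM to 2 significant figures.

28 mM

Nernst: E = (25.8/1) · ln([out]/[in]), so ln([out]/[in]) = 35.2 × 1 / 25.8 = 1.3643.
[out]/[in] = e^(1.3643) = 3.913.
[in] = 111 / 3.913 = 28.37 mM.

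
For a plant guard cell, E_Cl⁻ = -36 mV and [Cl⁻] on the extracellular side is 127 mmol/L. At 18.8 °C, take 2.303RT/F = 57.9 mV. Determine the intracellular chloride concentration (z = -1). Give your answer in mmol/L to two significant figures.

30 mmol/L

Nernst: E = (57.9/-1) · log₁₀([out]/[in]), so log₁₀([out]/[in]) = -36.0 × -1 / 57.9 = 0.6218.
[out]/[in] = 10^(0.6218) = 4.186.
[in] = 127 / 4.186 = 30.34 mmol/L.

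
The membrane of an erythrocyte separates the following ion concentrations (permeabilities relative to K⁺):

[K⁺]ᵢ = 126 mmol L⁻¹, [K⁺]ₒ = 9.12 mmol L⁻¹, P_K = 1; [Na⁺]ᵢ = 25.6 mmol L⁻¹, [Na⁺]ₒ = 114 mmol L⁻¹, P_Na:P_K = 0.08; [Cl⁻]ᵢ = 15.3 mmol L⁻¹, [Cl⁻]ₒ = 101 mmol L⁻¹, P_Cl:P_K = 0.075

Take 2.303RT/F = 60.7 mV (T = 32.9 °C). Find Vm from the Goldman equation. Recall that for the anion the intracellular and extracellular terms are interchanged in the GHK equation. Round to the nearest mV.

-51 mV

Vm = 60.7 · log₁₀[(Σ P·[cation]ₒ + Σ P·[anion]ᵢ) / (Σ P·[cation]ᵢ + Σ P·[anion]ₒ)]
Numerator = 1×9.12 + 0.08×114 + 0.075×15.3 = 19.39
Denominator = 1×126 + 0.08×25.6 + 0.075×101 = 135.6
Vm = 60.7 · log₁₀(0.14295) = 60.7 × (-0.8448) = -51.28 mV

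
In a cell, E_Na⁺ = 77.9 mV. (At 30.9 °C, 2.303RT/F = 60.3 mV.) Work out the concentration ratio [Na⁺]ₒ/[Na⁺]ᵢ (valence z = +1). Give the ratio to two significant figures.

log₁₀([out]/[in]) = E·z/(60.3) = 77.9 × 1 / 60.3 = 1.2919
[out]/[in] = 10^(1.2919) = 19.58

20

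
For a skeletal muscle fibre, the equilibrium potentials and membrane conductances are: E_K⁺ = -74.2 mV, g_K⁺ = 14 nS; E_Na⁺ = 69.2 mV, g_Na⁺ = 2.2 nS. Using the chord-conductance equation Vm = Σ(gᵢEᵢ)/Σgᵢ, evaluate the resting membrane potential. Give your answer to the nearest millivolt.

Σ gᵢEᵢ = 14·(-74.2) + 2.2·(69.2) = -886.56
Σ gᵢ = 14 + 2.2 = 16.2
Vm = -886.56 / 16.2 = -54.73 mV

-55 mV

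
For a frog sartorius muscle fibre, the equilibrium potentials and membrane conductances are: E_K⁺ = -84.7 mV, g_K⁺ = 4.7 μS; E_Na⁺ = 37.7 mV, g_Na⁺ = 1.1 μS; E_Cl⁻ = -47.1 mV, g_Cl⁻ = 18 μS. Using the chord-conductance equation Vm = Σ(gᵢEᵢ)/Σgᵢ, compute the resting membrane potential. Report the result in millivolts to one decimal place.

-50.6 mV

Σ gᵢEᵢ = 4.7·(-84.7) + 1.1·(37.7) + 18·(-47.1) = -1204.42
Σ gᵢ = 4.7 + 1.1 + 18 = 23.8
Vm = -1204.42 / 23.8 = -50.61 mV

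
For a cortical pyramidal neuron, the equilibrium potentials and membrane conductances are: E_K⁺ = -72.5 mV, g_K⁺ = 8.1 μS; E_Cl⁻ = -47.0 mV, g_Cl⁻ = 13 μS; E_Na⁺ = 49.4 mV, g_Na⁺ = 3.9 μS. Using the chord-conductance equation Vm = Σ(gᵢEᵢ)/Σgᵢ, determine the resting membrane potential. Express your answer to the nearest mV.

Σ gᵢEᵢ = 8.1·(-72.5) + 13·(-47.0) + 3.9·(49.4) = -1005.59
Σ gᵢ = 8.1 + 13 + 3.9 = 25
Vm = -1005.59 / 25 = -40.22 mV

-40 mV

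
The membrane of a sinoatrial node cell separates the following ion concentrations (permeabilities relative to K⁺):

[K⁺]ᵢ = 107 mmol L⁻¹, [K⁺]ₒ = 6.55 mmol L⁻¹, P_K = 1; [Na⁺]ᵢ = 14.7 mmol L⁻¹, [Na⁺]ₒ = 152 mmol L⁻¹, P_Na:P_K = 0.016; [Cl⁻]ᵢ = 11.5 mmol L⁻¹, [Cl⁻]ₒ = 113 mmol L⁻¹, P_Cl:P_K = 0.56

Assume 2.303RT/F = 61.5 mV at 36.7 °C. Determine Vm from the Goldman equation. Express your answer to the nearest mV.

-64 mV

Vm = 61.5 · log₁₀[(Σ P·[cation]ₒ + Σ P·[anion]ᵢ) / (Σ P·[cation]ᵢ + Σ P·[anion]ₒ)]
Numerator = 1×6.55 + 0.016×152 + 0.56×11.5 = 15.42
Denominator = 1×107 + 0.016×14.7 + 0.56×113 = 170.5
Vm = 61.5 · log₁₀(0.090444) = 61.5 × (-1.0436) = -64.18 mV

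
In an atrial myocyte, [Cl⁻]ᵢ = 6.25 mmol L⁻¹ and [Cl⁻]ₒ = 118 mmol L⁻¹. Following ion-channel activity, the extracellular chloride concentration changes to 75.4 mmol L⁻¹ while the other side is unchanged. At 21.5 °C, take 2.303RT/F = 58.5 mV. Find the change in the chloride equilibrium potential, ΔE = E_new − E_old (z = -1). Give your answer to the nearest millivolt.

11 mV

E_old = (58.5/-1)·log₁₀(118/6.25) = -74.65 mV
E_new = (58.5/-1)·log₁₀(75.4/6.25) = -63.27 mV
ΔE = -63.27 − (-74.65) = 11.38 mV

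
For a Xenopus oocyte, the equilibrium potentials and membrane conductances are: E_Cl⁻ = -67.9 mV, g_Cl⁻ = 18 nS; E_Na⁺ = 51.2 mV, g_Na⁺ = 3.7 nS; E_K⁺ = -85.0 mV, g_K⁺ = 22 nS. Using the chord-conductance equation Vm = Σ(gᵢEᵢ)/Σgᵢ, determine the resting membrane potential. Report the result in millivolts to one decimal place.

Σ gᵢEᵢ = 18·(-67.9) + 3.7·(51.2) + 22·(-85.0) = -2902.76
Σ gᵢ = 18 + 3.7 + 22 = 43.7
Vm = -2902.76 / 43.7 = -66.42 mV

-66.4 mV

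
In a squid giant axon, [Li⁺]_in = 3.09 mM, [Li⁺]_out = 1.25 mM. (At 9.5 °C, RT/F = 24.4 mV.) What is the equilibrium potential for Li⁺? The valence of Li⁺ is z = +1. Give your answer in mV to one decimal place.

-22.1 mV

E = (24.4/z) · ln([Li⁺]_out/[Li⁺]_in) with z = +1.
= (24.4/1) · ln(1.25/3.09) = 24.40 · ln(0.4045)
= 24.40 · (-0.9050) = -22.08 mV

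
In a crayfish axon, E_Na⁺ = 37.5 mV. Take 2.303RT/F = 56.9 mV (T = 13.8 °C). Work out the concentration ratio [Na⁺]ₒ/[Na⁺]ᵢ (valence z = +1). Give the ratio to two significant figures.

log₁₀([out]/[in]) = E·z/(56.9) = 37.5 × 1 / 56.9 = 0.6591
[out]/[in] = 10^(0.6591) = 4.561

4.6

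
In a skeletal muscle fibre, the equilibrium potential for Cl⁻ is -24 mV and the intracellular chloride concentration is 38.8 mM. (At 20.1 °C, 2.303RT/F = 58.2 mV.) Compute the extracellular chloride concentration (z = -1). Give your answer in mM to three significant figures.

Nernst: E = (58.2/-1) · log₁₀([out]/[in]), so log₁₀([out]/[in]) = -24.0 × -1 / 58.2 = 0.4124.
[out]/[in] = 10^(0.4124) = 2.584.
[out] = 2.584 × 38.8 = 100.3 mM.

100 mM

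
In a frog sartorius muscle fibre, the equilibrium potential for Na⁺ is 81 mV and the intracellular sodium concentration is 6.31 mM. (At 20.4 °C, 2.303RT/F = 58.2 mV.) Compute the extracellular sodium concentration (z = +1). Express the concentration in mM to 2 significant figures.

160 mM

Nernst: E = (58.2/1) · log₁₀([out]/[in]), so log₁₀([out]/[in]) = 81.0 × 1 / 58.2 = 1.3918.
[out]/[in] = 10^(1.3918) = 24.65.
[out] = 24.65 × 6.31 = 155.5 mM.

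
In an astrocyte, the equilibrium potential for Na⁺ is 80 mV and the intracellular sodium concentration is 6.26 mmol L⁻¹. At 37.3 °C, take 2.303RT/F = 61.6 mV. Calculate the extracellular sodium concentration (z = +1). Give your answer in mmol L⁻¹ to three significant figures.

125 mmol L⁻¹

Nernst: E = (61.6/1) · log₁₀([out]/[in]), so log₁₀([out]/[in]) = 80.0 × 1 / 61.6 = 1.2987.
[out]/[in] = 10^(1.2987) = 19.89.
[out] = 19.89 × 6.26 = 124.5 mmol L⁻¹.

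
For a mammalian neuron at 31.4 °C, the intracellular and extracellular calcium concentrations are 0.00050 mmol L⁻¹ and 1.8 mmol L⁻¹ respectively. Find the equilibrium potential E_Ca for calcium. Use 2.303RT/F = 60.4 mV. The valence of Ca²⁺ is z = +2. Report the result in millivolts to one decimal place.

E = (60.4/z) · log₁₀([Ca²⁺]_out/[Ca²⁺]_in) with z = +2.
= (60.4/2) · log₁₀(1.8/0.00050) = 30.20 · log₁₀(3600)
= 30.20 · (3.5563) = 107.40 mV

107.4 mV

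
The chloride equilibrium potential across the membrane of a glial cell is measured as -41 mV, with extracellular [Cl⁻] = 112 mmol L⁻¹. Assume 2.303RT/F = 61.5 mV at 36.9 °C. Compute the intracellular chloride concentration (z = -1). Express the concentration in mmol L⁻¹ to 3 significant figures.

24.1 mmol L⁻¹

Nernst: E = (61.5/-1) · log₁₀([out]/[in]), so log₁₀([out]/[in]) = -41.0 × -1 / 61.5 = 0.6667.
[out]/[in] = 10^(0.6667) = 4.642.
[in] = 112 / 4.642 = 24.13 mmol L⁻¹.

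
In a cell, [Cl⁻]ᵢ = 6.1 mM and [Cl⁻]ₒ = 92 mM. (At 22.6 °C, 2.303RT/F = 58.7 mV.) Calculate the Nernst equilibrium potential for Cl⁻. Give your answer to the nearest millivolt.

E = (58.7/z) · log₁₀([Cl⁻]_out/[Cl⁻]_in) with z = -1.
For an anion, dividing by z = -1 reverses the sign.
= (58.7/-1) · log₁₀(92/6.1) = -58.70 · log₁₀(15.08)
= -58.70 · (1.1785) = -69.18 mV

-69 mV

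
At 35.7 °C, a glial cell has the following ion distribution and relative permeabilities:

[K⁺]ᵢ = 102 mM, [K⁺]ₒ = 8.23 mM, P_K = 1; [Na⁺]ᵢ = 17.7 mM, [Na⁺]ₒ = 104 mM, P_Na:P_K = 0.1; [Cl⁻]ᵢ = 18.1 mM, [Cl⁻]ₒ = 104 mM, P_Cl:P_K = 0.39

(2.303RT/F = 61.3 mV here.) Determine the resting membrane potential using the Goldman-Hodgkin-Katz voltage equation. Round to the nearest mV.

Vm = 61.3 · log₁₀[(Σ P·[cation]ₒ + Σ P·[anion]ᵢ) / (Σ P·[cation]ᵢ + Σ P·[anion]ₒ)]
Numerator = 1×8.23 + 0.1×104 + 0.39×18.1 = 25.69
Denominator = 1×102 + 0.1×17.7 + 0.39×104 = 144.3
Vm = 61.3 · log₁₀(0.17799) = 61.3 × (-0.7496) = -45.95 mV

-46 mV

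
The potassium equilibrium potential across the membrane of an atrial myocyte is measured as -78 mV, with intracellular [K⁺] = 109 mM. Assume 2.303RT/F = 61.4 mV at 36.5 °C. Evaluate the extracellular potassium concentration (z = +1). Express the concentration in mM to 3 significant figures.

5.85 mM

Nernst: E = (61.4/1) · log₁₀([out]/[in]), so log₁₀([out]/[in]) = -78.0 × 1 / 61.4 = -1.2704.
[out]/[in] = 10^(-1.2704) = 0.05366.
[out] = 0.05366 × 109 = 5.849 mM.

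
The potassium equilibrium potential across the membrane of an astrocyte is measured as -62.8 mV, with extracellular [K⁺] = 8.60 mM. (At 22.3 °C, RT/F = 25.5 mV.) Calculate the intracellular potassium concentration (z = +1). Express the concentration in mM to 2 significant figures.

Nernst: E = (25.5/1) · ln([out]/[in]), so ln([out]/[in]) = -62.8 × 1 / 25.5 = -2.4627.
[out]/[in] = e^(-2.4627) = 0.0852.
[in] = 8.60 / 0.0852 = 100.9 mM.

100 mM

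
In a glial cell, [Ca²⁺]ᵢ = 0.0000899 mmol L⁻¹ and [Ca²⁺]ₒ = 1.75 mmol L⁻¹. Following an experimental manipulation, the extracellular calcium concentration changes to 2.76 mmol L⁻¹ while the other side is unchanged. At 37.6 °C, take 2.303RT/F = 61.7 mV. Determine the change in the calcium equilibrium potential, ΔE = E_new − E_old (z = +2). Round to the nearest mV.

6 mV

E_old = (61.7/2)·log₁₀(1.75/0.0000899) = 132.32 mV
E_new = (61.7/2)·log₁₀(2.76/0.0000899) = 138.43 mV
ΔE = 138.43 − (132.32) = 6.10 mV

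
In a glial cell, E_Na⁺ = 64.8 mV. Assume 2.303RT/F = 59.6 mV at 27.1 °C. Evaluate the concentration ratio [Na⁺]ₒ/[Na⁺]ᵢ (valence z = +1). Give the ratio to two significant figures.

12

log₁₀([out]/[in]) = E·z/(59.6) = 64.8 × 1 / 59.6 = 1.0872
[out]/[in] = 10^(1.0872) = 12.22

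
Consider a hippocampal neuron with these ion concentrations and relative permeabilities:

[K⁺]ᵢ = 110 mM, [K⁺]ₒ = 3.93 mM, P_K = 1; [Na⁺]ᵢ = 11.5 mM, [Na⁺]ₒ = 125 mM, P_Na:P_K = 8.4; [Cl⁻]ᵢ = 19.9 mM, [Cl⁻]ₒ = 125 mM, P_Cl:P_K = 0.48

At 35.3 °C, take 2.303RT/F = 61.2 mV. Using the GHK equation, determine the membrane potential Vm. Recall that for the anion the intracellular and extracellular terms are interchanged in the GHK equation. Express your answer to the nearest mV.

37 mV

Vm = 61.2 · log₁₀[(Σ P·[cation]ₒ + Σ P·[anion]ᵢ) / (Σ P·[cation]ᵢ + Σ P·[anion]ₒ)]
Numerator = 1×3.93 + 8.4×125 + 0.48×19.9 = 1063
Denominator = 1×110 + 8.4×11.5 + 0.48×125 = 266.6
Vm = 61.2 · log₁₀(3.9891) = 61.2 × (0.6009) = 36.77 mV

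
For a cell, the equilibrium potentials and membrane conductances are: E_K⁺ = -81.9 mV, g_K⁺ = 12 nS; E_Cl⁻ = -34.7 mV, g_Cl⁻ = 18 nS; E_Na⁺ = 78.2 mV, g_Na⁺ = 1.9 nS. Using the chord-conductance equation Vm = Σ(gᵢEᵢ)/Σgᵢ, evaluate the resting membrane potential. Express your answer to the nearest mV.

-46 mV

Σ gᵢEᵢ = 12·(-81.9) + 18·(-34.7) + 1.9·(78.2) = -1458.82
Σ gᵢ = 12 + 18 + 1.9 = 31.9
Vm = -1458.82 / 31.9 = -45.73 mV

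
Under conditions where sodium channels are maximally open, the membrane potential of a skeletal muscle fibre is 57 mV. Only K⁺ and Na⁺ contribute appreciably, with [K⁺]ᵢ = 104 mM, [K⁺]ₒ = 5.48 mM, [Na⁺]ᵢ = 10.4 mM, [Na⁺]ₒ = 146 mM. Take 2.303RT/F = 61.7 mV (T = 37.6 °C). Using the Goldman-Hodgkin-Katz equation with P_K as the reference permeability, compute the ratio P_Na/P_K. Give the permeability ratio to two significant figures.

15

Let α = P_Na/P_K. GHK: Vm = 61.7·log₁₀[(Kₒ + α·Naₒ)/(Kᵢ + α·Naᵢ)].
10^(Vm/61.7) = 10^(57.0/61.7) = 8.3912
So 8.3912·(Kᵢ + α·Naᵢ) = Kₒ + α·Naₒ → α = (8.3912·104.0 − 5.48) / (146.0 − 8.3912·10.4)
α = (872.7 − 5.48) / (146.0 − 87.27) = 867.2/58.73 = 14.77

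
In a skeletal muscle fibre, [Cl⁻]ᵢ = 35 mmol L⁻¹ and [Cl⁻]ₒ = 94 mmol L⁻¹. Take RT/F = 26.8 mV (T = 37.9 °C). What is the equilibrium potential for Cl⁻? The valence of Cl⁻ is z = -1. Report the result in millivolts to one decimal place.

E = (26.8/z) · ln([Cl⁻]_out/[Cl⁻]_in) with z = -1.
For an anion, dividing by z = -1 reverses the sign.
= (26.8/-1) · ln(94/35) = -26.80 · ln(2.686)
= -26.80 · (0.9879) = -26.48 mV

-26.5 mV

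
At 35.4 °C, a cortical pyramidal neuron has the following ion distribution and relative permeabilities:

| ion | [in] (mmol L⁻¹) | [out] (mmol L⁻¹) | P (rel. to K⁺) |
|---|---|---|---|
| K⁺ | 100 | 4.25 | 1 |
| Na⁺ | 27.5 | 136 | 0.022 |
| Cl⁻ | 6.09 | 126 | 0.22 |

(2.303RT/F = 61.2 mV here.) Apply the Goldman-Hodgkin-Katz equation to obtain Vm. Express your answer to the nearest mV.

-72 mV

Vm = 61.2 · log₁₀[(Σ P·[cation]ₒ + Σ P·[anion]ᵢ) / (Σ P·[cation]ᵢ + Σ P·[anion]ₒ)]
Numerator = 1×4.25 + 0.022×136 + 0.22×6.09 = 8.582
Denominator = 1×100 + 0.022×27.5 + 0.22×126 = 128.3
Vm = 61.2 · log₁₀(0.066876) = 61.2 × (-1.1747) = -71.89 mV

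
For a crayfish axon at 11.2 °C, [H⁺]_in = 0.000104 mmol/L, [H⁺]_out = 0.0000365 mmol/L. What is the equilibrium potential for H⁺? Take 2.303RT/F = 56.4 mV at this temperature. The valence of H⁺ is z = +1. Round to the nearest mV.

-26 mV

E = (56.4/z) · log₁₀([H⁺]_out/[H⁺]_in) with z = +1.
= (56.4/1) · log₁₀(0.0000365/0.000104) = 56.40 · log₁₀(0.351)
= 56.40 · (-0.4547) = -25.65 mV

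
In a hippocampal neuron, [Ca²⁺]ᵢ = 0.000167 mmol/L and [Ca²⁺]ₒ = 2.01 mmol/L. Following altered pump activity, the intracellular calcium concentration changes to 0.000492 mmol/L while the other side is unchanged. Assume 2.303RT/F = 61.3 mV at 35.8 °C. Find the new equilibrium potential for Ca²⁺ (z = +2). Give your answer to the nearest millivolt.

111 mV

After the shift: [Ca²⁺]_out = 2.01, [Ca²⁺]_in = 0.000492 mmol/L.
E_new = (61.3/2)·log₁₀(2.01/0.000492) = 30.65 · (3.6112) = 110.68 mV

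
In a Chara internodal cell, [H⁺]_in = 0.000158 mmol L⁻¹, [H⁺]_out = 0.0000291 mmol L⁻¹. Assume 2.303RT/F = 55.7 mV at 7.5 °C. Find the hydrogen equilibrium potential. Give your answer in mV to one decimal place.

-40.9 mV

E = (55.7/z) · log₁₀([H⁺]_out/[H⁺]_in) with z = +1.
= (55.7/1) · log₁₀(0.0000291/0.000158) = 55.70 · log₁₀(0.1842)
= 55.70 · (-0.7348) = -40.93 mV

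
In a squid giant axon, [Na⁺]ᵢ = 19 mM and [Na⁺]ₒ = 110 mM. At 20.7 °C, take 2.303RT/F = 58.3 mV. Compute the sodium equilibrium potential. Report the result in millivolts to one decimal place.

E = (58.3/z) · log₁₀([Na⁺]_out/[Na⁺]_in) with z = +1.
= (58.3/1) · log₁₀(110/19) = 58.30 · log₁₀(5.789)
= 58.30 · (0.7626) = 44.46 mV

44.5 mV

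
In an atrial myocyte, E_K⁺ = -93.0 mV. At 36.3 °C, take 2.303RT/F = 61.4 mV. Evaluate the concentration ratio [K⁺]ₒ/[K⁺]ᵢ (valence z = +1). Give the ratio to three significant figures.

0.0306

log₁₀([out]/[in]) = E·z/(61.4) = -93.0 × 1 / 61.4 = -1.5147
[out]/[in] = 10^(-1.5147) = 0.03057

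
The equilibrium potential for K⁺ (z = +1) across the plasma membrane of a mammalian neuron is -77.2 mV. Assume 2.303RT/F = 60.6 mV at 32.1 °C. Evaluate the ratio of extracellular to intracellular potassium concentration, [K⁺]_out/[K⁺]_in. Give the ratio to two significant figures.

log₁₀([out]/[in]) = E·z/(60.6) = -77.2 × 1 / 60.6 = -1.2739
[out]/[in] = 10^(-1.2739) = 0.05322

0.053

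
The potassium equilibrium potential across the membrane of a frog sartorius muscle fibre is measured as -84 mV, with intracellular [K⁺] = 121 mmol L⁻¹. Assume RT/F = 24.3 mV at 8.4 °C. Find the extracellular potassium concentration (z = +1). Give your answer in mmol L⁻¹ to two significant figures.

3.8 mmol L⁻¹

Nernst: E = (24.3/1) · ln([out]/[in]), so ln([out]/[in]) = -84.0 × 1 / 24.3 = -3.4568.
[out]/[in] = e^(-3.4568) = 0.03153.
[out] = 0.03153 × 121 = 3.815 mmol L⁻¹.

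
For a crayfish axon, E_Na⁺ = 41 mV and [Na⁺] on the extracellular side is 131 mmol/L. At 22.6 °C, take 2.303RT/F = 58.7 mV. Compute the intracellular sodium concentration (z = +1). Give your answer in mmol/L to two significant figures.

Nernst: E = (58.7/1) · log₁₀([out]/[in]), so log₁₀([out]/[in]) = 41.0 × 1 / 58.7 = 0.6985.
[out]/[in] = 10^(0.6985) = 4.994.
[in] = 131 / 4.994 = 26.23 mmol/L.

26 mmol/L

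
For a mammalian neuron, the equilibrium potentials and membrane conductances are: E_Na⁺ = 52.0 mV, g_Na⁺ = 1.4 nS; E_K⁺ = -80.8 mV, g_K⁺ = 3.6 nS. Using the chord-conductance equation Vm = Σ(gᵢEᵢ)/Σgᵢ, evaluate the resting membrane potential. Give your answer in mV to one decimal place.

-43.6 mV

Σ gᵢEᵢ = 1.4·(52.0) + 3.6·(-80.8) = -218.08
Σ gᵢ = 1.4 + 3.6 = 5
Vm = -218.08 / 5 = -43.62 mV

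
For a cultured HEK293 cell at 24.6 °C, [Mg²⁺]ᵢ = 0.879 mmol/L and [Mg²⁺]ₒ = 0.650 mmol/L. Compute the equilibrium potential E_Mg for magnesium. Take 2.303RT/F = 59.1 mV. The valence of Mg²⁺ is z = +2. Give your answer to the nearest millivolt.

E = (59.1/z) · log₁₀([Mg²⁺]_out/[Mg²⁺]_in) with z = +2.
= (59.1/2) · log₁₀(0.650/0.879) = 29.55 · log₁₀(0.7395)
= 29.55 · (-0.1311) = -3.87 mV

-4 mV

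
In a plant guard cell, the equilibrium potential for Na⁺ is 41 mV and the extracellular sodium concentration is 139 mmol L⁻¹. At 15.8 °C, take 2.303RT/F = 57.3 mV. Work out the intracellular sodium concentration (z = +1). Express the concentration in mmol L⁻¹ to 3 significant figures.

26.8 mmol L⁻¹

Nernst: E = (57.3/1) · log₁₀([out]/[in]), so log₁₀([out]/[in]) = 41.0 × 1 / 57.3 = 0.7155.
[out]/[in] = 10^(0.7155) = 5.194.
[in] = 139 / 5.194 = 26.76 mmol L⁻¹.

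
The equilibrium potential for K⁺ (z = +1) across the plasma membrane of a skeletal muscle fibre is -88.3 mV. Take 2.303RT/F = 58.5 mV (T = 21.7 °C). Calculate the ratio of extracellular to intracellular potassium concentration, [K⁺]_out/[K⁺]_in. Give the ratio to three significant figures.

0.0309

log₁₀([out]/[in]) = E·z/(58.5) = -88.3 × 1 / 58.5 = -1.5094
[out]/[in] = 10^(-1.5094) = 0.03095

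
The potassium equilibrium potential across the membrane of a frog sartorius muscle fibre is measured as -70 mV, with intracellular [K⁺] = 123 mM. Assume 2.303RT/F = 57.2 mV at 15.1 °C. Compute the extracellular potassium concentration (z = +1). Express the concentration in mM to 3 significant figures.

Nernst: E = (57.2/1) · log₁₀([out]/[in]), so log₁₀([out]/[in]) = -70.0 × 1 / 57.2 = -1.2238.
[out]/[in] = 10^(-1.2238) = 0.05973.
[out] = 0.05973 × 123 = 7.347 mM.

7.35 mM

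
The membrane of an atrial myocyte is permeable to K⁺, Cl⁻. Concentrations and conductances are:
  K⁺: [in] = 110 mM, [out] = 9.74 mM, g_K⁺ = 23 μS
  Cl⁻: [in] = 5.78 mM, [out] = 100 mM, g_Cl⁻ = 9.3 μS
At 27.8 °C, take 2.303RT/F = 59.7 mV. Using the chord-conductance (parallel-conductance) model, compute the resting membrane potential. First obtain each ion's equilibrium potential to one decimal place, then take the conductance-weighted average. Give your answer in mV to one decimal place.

E_K⁺ = (59.7/1)·log₁₀(9.74/110) = -62.9 mV
E_Cl⁻ = (59.7/-1)·log₁₀(100/5.78) = -73.9 mV
Vm = (Σ gᵢEᵢ)/(Σ gᵢ) = (23·-62.9 + 9.3·-73.9) / (23 + 9.3)
= -2133.97 / 32.3 = -66.07 mV

-66.1 mV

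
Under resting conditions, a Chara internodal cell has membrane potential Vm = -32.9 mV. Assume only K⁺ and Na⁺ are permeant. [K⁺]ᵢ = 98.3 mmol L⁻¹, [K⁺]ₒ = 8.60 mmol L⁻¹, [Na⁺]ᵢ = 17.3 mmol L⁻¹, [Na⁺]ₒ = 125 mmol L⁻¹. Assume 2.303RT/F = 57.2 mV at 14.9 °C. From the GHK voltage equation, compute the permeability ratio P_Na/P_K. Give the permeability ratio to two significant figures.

Let α = P_Na/P_K. GHK: Vm = 57.2·log₁₀[(Kₒ + α·Naₒ)/(Kᵢ + α·Naᵢ)].
10^(Vm/57.2) = 10^(-32.9/57.2) = 0.26597
So 0.26597·(Kᵢ + α·Naᵢ) = Kₒ + α·Naₒ → α = (0.26597·98.3 − 8.6) / (125.0 − 0.26597·17.3)
α = (26.14 − 8.6) / (125.0 − 4.601) = 17.54/120.4 = 0.1457

0.15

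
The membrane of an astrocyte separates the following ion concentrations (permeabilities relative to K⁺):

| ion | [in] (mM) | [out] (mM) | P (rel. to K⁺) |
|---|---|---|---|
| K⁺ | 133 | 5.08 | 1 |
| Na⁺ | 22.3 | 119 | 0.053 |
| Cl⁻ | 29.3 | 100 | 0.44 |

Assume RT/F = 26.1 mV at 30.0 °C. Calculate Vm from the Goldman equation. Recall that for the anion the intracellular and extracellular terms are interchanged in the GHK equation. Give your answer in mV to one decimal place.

-52.0 mV

Vm = 26.1 · ln[(Σ P·[cation]ₒ + Σ P·[anion]ᵢ) / (Σ P·[cation]ᵢ + Σ P·[anion]ₒ)]
Numerator = 1×5.08 + 0.053×119 + 0.44×29.3 = 24.28
Denominator = 1×133 + 0.053×22.3 + 0.44×100 = 178.2
Vm = 26.1 · ln(0.13626) = 26.1 × (-1.9932) = -52.02 mV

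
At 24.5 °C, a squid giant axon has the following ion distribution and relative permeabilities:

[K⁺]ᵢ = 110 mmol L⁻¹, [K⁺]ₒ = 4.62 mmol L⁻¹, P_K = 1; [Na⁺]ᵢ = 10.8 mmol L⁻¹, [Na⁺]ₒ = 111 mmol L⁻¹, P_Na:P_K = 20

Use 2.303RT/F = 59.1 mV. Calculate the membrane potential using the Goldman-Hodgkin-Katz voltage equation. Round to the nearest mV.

Vm = 59.1 · log₁₀[(Σ P·[cation]ₒ + Σ P·[anion]ᵢ) / (Σ P·[cation]ᵢ + Σ P·[anion]ₒ)]
Numerator = 1×4.62 + 20×111 = 2225
Denominator = 1×110 + 20×10.8 = 326
Vm = 59.1 · log₁₀(6.824) = 59.1 × (0.8340) = 49.29 mV

49 mV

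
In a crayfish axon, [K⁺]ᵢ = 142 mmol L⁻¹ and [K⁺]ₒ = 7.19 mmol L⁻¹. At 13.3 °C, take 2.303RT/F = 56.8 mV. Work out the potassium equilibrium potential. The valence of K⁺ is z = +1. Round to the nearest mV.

-74 mV

E = (56.8/z) · log₁₀([K⁺]_out/[K⁺]_in) with z = +1.
= (56.8/1) · log₁₀(7.19/142) = 56.80 · log₁₀(0.05063)
= 56.80 · (-1.2956) = -73.59 mV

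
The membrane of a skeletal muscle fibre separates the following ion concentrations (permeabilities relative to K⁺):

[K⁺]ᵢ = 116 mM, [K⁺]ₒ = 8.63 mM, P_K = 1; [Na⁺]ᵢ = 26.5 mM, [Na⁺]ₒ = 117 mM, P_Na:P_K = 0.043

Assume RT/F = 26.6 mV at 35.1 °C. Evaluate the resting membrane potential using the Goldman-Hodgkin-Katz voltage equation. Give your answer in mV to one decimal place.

Vm = 26.6 · ln[(Σ P·[cation]ₒ + Σ P·[anion]ᵢ) / (Σ P·[cation]ᵢ + Σ P·[anion]ₒ)]
Numerator = 1×8.63 + 0.043×117 = 13.66
Denominator = 1×116 + 0.043×26.5 = 117.1
Vm = 26.6 · ln(0.11662) = 26.6 × (-2.1488) = -57.16 mV

-57.2 mV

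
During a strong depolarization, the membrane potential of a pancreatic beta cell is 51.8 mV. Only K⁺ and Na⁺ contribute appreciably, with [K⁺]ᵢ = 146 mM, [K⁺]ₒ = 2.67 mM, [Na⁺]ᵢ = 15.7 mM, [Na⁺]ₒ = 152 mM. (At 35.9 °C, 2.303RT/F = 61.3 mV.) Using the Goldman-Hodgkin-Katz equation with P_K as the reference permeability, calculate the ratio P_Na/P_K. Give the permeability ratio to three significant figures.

Let α = P_Na/P_K. GHK: Vm = 61.3·log₁₀[(Kₒ + α·Naₒ)/(Kᵢ + α·Naᵢ)].
10^(Vm/61.3) = 10^(51.8/61.3) = 6.9988
So 6.9988·(Kᵢ + α·Naᵢ) = Kₒ + α·Naₒ → α = (6.9988·146.0 − 2.67) / (152.0 − 6.9988·15.7)
α = (1022 − 2.67) / (152.0 − 109.9) = 1019/42.12 = 24.2

24.2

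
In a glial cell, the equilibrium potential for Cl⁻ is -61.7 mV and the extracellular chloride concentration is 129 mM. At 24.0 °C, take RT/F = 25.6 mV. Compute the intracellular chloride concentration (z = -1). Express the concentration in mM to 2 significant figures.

12 mM

Nernst: E = (25.6/-1) · ln([out]/[in]), so ln([out]/[in]) = -61.7 × -1 / 25.6 = 2.4102.
[out]/[in] = e^(2.4102) = 11.14.
[in] = 129 / 11.14 = 11.58 mM.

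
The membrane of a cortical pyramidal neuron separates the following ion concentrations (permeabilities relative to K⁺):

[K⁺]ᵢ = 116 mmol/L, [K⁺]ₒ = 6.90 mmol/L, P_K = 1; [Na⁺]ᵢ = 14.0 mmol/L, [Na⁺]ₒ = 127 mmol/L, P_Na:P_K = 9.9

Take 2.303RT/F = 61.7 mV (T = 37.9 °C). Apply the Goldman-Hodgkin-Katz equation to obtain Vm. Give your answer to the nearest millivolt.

Vm = 61.7 · log₁₀[(Σ P·[cation]ₒ + Σ P·[anion]ᵢ) / (Σ P·[cation]ᵢ + Σ P·[anion]ₒ)]
Numerator = 1×6.90 + 9.9×127 = 1264
Denominator = 1×116 + 9.9×14.0 = 254.6
Vm = 61.7 · log₁₀(4.9654) = 61.7 × (0.6960) = 42.94 mV

43 mV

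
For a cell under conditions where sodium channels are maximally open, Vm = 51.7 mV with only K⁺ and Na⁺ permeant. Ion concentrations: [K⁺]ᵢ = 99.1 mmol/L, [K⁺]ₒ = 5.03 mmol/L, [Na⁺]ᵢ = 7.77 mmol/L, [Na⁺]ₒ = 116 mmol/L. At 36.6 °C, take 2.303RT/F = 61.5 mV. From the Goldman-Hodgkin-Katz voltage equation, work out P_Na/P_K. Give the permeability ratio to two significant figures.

11

Let α = P_Na/P_K. GHK: Vm = 61.5·log₁₀[(Kₒ + α·Naₒ)/(Kᵢ + α·Naᵢ)].
10^(Vm/61.5) = 10^(51.7/61.5) = 6.9287
So 6.9287·(Kᵢ + α·Naᵢ) = Kₒ + α·Naₒ → α = (6.9287·99.1 − 5.03) / (116.0 − 6.9287·7.77)
α = (686.6 − 5.03) / (116.0 − 53.84) = 681.6/62.16 = 10.96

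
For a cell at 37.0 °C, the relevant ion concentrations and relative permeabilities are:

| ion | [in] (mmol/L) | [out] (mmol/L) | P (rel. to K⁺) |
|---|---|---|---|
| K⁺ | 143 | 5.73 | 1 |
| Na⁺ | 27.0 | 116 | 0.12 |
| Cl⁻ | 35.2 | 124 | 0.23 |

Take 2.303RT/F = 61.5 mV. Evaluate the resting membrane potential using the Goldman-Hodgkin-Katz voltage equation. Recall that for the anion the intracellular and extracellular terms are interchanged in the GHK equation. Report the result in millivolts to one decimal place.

-49.2 mV

Vm = 61.5 · log₁₀[(Σ P·[cation]ₒ + Σ P·[anion]ᵢ) / (Σ P·[cation]ᵢ + Σ P·[anion]ₒ)]
Numerator = 1×5.73 + 0.12×116 + 0.23×35.2 = 27.75
Denominator = 1×143 + 0.12×27.0 + 0.23×124 = 174.8
Vm = 61.5 · log₁₀(0.15877) = 61.5 × (-0.7992) = -49.15 mV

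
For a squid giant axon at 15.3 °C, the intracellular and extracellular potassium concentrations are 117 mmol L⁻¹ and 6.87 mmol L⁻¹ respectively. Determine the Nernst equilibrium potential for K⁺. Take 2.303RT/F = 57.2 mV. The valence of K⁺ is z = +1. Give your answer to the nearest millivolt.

E = (57.2/z) · log₁₀([K⁺]_out/[K⁺]_in) with z = +1.
= (57.2/1) · log₁₀(6.87/117) = 57.20 · log₁₀(0.05872)
= 57.20 · (-1.2312) = -70.43 mV

-70 mV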